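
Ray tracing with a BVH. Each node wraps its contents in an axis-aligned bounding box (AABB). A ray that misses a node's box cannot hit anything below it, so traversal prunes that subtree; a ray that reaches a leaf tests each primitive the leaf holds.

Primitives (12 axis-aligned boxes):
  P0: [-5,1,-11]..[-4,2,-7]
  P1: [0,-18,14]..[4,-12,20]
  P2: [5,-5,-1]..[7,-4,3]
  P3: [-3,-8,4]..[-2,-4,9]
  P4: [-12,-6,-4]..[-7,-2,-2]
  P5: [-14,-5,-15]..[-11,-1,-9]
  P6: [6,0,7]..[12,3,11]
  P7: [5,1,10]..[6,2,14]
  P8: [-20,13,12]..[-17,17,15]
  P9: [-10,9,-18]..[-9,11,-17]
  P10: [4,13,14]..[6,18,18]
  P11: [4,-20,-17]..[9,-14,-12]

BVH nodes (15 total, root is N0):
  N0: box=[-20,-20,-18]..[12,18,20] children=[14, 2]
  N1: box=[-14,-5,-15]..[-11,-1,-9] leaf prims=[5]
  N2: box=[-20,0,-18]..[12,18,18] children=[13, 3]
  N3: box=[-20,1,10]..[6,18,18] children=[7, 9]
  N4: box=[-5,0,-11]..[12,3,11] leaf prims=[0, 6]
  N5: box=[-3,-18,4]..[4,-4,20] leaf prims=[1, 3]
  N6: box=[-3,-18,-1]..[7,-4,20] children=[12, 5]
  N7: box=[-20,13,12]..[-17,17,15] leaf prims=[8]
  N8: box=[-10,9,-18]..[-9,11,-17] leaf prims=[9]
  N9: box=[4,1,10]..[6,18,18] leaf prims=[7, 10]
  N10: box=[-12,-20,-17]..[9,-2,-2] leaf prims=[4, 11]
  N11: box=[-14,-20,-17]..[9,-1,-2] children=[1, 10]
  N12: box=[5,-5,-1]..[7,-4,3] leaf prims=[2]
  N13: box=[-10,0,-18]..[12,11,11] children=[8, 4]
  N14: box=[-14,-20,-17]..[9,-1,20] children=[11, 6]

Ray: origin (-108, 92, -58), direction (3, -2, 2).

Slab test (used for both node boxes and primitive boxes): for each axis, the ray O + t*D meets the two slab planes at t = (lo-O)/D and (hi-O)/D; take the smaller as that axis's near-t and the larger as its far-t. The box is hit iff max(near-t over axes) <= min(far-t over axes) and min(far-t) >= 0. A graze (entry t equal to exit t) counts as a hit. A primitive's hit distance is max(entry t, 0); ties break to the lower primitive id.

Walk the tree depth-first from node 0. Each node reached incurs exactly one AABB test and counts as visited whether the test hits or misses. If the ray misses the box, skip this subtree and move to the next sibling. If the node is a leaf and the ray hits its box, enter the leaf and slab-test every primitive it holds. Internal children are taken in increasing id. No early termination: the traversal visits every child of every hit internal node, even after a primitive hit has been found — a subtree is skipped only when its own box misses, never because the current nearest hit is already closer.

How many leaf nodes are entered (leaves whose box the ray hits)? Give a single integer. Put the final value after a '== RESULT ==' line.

Walk:
N0 x:[88/3,40] y:[37,56] z:[20,39] -> hit [37,39], descend [2, 14]
  N2 x:[88/3,40] y:[37,46] z:[20,38] -> hit [37,38], descend [3, 13]
    N3 x:[88/3,38] y:[37,91/2] z:[34,38] -> hit [37,38], descend [7, 9]
      N7 x:[88/3,91/3] y:[75/2,79/2] z:[35,73/2] -> miss, prune
      N9 x:[112/3,38] y:[37,91/2] z:[34,38] -> hit [112/3,38] leaf, test {P7(miss), P10@t=112/3}
    N13 x:[98/3,40] y:[81/2,46] z:[20,69/2] -> miss, prune
  N14 x:[94/3,39] y:[93/2,56] z:[41/2,39] -> miss, prune

order=[0, 2, 3, 7, 9, 13, 14]  |boxes|=7  |leaves|=1  hit=P10

== RESULT ==
1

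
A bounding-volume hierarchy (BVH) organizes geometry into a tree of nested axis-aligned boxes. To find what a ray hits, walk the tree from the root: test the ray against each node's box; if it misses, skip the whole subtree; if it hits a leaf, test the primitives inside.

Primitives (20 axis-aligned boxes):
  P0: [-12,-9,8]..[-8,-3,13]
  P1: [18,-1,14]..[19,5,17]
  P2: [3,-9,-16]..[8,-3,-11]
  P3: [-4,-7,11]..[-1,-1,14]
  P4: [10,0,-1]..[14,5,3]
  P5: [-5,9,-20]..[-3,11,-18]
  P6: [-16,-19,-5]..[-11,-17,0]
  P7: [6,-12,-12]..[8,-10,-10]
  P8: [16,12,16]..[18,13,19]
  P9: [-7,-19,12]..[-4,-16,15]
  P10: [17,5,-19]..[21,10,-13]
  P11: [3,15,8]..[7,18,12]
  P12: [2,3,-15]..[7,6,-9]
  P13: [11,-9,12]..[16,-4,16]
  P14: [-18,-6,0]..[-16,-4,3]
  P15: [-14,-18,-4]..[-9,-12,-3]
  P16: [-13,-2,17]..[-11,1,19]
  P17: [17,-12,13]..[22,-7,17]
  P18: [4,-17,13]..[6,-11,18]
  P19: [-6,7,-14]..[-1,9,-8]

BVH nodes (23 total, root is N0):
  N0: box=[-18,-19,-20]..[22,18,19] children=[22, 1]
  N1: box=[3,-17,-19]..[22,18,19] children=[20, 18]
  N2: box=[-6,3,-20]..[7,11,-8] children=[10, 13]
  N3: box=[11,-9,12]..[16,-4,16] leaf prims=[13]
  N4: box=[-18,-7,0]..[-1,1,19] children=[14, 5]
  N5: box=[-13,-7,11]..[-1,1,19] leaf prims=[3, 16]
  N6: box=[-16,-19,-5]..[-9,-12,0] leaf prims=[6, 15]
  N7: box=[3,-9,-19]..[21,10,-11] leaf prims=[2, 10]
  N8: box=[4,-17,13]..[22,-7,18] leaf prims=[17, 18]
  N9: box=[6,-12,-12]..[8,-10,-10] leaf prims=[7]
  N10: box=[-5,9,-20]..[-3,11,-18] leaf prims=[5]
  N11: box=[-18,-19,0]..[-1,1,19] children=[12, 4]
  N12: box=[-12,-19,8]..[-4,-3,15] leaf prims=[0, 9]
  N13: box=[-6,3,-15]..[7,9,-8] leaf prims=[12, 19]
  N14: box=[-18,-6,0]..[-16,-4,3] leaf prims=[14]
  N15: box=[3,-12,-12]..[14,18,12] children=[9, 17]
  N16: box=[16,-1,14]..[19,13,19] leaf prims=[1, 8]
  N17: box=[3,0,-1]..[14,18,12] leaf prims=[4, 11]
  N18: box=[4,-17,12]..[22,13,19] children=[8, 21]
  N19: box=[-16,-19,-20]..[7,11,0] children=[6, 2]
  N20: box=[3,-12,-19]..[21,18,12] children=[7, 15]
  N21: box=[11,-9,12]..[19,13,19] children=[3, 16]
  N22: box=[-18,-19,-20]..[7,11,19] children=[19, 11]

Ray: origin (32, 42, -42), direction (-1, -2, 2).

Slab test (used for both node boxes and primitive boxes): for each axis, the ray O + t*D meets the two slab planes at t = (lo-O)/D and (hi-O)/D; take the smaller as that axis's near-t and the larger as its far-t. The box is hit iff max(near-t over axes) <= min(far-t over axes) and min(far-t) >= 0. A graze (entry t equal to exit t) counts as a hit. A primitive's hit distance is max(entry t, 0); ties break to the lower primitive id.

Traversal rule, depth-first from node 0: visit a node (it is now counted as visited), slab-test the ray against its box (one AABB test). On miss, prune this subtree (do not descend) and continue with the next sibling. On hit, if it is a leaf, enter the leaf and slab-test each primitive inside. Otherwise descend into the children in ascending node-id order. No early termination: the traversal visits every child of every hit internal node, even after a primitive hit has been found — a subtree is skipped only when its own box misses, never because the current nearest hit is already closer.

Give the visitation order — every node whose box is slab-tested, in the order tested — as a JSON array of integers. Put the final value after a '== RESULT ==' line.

Walk:
N0 x:[10,50] y:[12,61/2] z:[11,61/2] -> hit [12,61/2], descend [1, 22]
  N1 x:[10,29] y:[12,59/2] z:[23/2,61/2] -> hit [12,29], descend [18, 20]
    N18 x:[10,28] y:[29/2,59/2] z:[27,61/2] -> hit [27,28], descend [8, 21]
      N8 x:[10,28] y:[49/2,59/2] z:[55/2,30] -> hit [55/2,28] leaf, test {P17(miss), P18@t=55/2}
      N21 x:[13,21] y:[29/2,51/2] z:[27,61/2] -> miss, prune
    N20 x:[11,29] y:[12,27] z:[23/2,27] -> hit [12,27], descend [7, 15]
      N7 x:[11,29] y:[16,51/2] z:[23/2,31/2] -> miss, prune
      N15 x:[18,29] y:[12,27] z:[15,27] -> hit [18,27], descend [9, 17]
        N9 x:[24,26] y:[26,27] z:[15,16] -> miss, prune
        N17 x:[18,29] y:[12,21] z:[41/2,27] -> hit [41/2,21] leaf, test {P4@t=41/2, P11(miss)}
  N22 x:[25,50] y:[31/2,61/2] z:[11,61/2] -> hit [25,61/2], descend [11, 19]
    N11 x:[33,50] y:[41/2,61/2] z:[21,61/2] -> miss, prune
    N19 x:[25,48] y:[31/2,61/2] z:[11,21] -> miss, prune

13 AABB tests over nodes [0, 1, 18, 8, 21, 20, 7, 15, 9, 17, 22, 11, 19]; 2 leaves entered; closest P4.

== RESULT ==
[0, 1, 18, 8, 21, 20, 7, 15, 9, 17, 22, 11, 19]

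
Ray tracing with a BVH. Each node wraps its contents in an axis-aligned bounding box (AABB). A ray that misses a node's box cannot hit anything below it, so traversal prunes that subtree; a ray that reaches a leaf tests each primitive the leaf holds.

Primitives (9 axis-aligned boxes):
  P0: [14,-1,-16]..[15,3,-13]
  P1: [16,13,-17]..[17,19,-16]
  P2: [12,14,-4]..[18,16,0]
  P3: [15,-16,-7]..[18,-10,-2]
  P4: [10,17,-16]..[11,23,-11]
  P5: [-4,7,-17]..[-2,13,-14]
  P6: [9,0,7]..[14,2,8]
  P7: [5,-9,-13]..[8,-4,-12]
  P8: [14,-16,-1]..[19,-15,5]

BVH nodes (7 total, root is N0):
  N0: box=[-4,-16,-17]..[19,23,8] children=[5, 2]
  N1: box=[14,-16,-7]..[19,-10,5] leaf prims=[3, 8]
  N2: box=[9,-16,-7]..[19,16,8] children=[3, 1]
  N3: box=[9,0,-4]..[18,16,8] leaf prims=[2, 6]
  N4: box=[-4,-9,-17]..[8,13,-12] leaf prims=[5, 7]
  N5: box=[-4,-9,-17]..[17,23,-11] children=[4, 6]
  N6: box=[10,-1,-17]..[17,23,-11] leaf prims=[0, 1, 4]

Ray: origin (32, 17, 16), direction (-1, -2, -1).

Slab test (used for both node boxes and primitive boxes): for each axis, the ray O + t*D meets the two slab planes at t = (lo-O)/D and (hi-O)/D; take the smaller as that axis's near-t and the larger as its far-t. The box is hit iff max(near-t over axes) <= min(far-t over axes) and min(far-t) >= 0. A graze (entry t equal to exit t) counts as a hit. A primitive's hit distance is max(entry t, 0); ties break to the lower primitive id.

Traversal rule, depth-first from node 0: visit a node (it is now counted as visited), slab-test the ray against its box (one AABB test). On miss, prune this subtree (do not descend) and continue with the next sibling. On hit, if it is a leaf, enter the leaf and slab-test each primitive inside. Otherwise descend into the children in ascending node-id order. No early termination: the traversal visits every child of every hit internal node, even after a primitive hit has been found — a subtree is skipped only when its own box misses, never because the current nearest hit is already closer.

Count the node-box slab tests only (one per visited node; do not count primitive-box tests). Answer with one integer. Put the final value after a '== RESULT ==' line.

Walk:
N0 x:[13,36] y:[-3,33/2] z:[8,33] -> hit [13,33/2], descend [2, 5]
  N2 x:[13,23] y:[1/2,33/2] z:[8,23] -> hit [13,33/2], descend [1, 3]
    N1 x:[13,18] y:[27/2,33/2] z:[11,23] -> hit [27/2,33/2] leaf, test {P3(miss), P8@t=16}
    N3 x:[14,23] y:[1/2,17/2] z:[8,20] -> miss, prune
  N5 x:[15,36] y:[-3,13] z:[27,33] -> miss, prune

Visited [0, 2, 1, 3, 5]. Tests: 5 box, 1 leaf. Nearest: P8.

== RESULT ==
5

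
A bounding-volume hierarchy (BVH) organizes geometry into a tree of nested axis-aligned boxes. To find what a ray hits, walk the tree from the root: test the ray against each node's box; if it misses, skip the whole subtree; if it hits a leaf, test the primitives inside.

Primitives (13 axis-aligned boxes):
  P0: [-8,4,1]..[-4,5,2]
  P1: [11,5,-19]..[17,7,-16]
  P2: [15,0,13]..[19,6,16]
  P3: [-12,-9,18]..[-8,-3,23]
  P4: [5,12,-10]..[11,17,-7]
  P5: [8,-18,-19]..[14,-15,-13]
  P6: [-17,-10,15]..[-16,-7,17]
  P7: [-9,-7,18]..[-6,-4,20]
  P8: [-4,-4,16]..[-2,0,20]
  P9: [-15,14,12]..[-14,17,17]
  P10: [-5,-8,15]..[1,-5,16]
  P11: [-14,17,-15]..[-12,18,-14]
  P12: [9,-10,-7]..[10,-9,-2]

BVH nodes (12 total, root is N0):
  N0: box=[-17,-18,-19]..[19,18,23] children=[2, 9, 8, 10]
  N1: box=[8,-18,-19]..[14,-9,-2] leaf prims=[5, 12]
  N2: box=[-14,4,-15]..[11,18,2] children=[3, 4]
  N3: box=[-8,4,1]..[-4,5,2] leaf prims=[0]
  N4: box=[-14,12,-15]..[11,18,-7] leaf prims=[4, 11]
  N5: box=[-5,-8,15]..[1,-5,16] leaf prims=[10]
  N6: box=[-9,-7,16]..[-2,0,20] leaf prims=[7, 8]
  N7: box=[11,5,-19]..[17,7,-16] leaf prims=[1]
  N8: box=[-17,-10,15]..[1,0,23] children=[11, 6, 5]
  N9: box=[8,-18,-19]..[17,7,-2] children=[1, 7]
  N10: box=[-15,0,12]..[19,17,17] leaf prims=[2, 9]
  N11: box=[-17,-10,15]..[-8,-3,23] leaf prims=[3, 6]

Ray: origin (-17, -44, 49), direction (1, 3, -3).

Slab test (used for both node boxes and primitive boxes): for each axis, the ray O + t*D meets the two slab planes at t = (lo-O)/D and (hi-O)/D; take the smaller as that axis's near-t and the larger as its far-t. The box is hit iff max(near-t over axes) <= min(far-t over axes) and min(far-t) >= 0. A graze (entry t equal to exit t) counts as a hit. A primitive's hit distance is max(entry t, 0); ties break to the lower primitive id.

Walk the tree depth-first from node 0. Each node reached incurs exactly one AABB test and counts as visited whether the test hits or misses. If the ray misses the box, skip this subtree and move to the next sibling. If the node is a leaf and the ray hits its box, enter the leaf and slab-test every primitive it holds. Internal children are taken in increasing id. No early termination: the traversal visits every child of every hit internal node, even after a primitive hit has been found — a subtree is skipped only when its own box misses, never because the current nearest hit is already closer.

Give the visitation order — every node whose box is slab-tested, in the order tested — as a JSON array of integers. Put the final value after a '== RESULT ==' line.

Walk:
N0 x:[0,36] y:[26/3,62/3] z:[26/3,68/3] -> hit [26/3,62/3], descend [2, 8, 9, 10]
  N2 x:[3,28] y:[16,62/3] z:[47/3,64/3] -> hit [16,62/3], descend [3, 4]
    N3 x:[9,13] y:[16,49/3] z:[47/3,16] -> miss, prune
    N4 x:[3,28] y:[56/3,62/3] z:[56/3,64/3] -> hit [56/3,62/3] leaf, test {P4(miss), P11(miss)}
  N8 x:[0,18] y:[34/3,44/3] z:[26/3,34/3] -> hit [34/3,34/3], descend [5, 6, 11]
    N5 x:[12,18] y:[12,13] z:[11,34/3] -> miss, prune
    N6 x:[8,15] y:[37/3,44/3] z:[29/3,11] -> miss, prune
    N11 x:[0,9] y:[34/3,41/3] z:[26/3,34/3] -> miss, prune
  N9 x:[25,34] y:[26/3,17] z:[17,68/3] -> miss, prune
  N10 x:[2,36] y:[44/3,61/3] z:[32/3,37/3] -> miss, prune

10 AABB tests over nodes [0, 2, 3, 4, 8, 5, 6, 11, 9, 10]; 1 leaf entered; closest miss.

== RESULT ==
[0, 2, 3, 4, 8, 5, 6, 11, 9, 10]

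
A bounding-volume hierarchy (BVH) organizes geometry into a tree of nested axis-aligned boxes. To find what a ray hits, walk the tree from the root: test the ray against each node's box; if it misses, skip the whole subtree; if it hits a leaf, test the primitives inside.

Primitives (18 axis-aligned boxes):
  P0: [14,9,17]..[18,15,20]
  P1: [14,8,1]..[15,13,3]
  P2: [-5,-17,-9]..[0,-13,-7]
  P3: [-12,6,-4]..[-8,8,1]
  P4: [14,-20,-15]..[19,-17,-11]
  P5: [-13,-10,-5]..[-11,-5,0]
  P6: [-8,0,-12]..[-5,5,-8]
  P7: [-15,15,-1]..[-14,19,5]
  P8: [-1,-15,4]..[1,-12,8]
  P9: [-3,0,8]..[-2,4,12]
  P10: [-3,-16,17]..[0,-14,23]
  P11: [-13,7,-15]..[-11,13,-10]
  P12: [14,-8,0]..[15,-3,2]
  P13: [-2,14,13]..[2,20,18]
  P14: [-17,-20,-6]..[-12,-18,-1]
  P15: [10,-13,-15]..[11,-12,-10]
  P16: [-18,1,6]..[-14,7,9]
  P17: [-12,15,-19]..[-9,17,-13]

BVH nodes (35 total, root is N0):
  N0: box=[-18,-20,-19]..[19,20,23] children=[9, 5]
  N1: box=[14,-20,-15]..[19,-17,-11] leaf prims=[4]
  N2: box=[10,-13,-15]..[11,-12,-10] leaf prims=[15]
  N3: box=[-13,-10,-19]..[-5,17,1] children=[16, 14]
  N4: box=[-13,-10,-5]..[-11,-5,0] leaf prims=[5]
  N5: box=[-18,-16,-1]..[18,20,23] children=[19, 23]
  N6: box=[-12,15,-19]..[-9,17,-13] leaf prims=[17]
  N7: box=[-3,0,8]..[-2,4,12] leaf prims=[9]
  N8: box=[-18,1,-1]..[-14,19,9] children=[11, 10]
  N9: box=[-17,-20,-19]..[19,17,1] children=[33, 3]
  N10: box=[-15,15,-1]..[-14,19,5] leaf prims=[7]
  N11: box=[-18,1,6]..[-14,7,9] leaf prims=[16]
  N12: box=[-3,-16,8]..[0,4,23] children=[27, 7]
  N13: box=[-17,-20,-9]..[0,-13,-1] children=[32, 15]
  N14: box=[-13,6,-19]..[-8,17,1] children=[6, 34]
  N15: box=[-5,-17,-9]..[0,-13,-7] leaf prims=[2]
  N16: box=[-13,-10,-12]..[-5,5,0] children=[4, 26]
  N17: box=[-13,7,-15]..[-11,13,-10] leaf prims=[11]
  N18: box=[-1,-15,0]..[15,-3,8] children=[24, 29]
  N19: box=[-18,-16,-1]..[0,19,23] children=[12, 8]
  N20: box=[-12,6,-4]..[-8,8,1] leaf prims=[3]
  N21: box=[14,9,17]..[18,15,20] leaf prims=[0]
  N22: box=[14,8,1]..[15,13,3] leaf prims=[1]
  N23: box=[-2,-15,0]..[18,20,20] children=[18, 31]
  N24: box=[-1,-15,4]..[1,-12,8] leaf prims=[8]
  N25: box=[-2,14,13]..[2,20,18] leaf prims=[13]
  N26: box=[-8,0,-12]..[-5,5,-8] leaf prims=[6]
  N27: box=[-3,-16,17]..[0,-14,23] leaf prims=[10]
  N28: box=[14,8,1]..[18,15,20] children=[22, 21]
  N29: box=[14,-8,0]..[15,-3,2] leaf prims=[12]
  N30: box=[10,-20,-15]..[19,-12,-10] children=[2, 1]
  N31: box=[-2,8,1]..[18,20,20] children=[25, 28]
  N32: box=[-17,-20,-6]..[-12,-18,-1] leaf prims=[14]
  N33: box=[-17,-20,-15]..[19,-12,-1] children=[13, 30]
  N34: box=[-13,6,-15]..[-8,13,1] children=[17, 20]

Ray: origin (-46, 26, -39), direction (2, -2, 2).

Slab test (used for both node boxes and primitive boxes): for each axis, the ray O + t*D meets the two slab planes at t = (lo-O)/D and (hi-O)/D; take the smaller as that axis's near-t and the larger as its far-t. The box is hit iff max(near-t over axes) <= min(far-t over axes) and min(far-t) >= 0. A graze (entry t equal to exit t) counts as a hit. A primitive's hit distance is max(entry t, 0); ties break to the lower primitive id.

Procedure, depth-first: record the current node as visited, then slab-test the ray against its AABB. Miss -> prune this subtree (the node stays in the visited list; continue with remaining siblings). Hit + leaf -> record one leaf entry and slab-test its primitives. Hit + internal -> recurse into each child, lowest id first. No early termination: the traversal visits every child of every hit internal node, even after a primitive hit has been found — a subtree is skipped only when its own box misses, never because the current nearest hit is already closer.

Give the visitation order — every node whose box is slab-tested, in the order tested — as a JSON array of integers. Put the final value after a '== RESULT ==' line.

Traverse from the root:
N0 x:[14,65/2] y:[3,23] z:[10,31] -> hit [14,23], descend [5, 9]
  N5 x:[14,32] y:[3,21] z:[19,31] -> hit [19,21], descend [19, 23]
    N19 x:[14,23] y:[7/2,21] z:[19,31] -> hit [19,21], descend [8, 12]
      N8 x:[14,16] y:[7/2,25/2] z:[19,24] -> miss, prune
      N12 x:[43/2,23] y:[11,21] z:[47/2,31] -> miss, prune
    N23 x:[22,32] y:[3,41/2] z:[39/2,59/2] -> miss, prune
  N9 x:[29/2,65/2] y:[9/2,23] z:[10,20] -> hit [29/2,20], descend [3, 33]
    N3 x:[33/2,41/2] y:[9/2,18] z:[10,20] -> hit [33/2,18], descend [14, 16]
      N14 x:[33/2,19] y:[9/2,10] z:[10,20] -> miss, prune
      N16 x:[33/2,41/2] y:[21/2,18] z:[27/2,39/2] -> hit [33/2,18], descend [4, 26]
        N4 x:[33/2,35/2] y:[31/2,18] z:[17,39/2] -> hit [17,35/2] leaf, test {P5@t=17}
        N26 x:[19,41/2] y:[21/2,13] z:[27/2,31/2] -> miss, prune
    N33 x:[29/2,65/2] y:[19,23] z:[12,19] -> hit [19,19], descend [13, 30]
      N13 x:[29/2,23] y:[39/2,23] z:[15,19] -> miss, prune
      N30 x:[28,65/2] y:[19,23] z:[12,29/2] -> miss, prune

order=[0, 5, 19, 8, 12, 23, 9, 3, 14, 16, 4, 26, 33, 13, 30]  |boxes|=15  |leaves|=1  hit=P5

== RESULT ==
[0, 5, 19, 8, 12, 23, 9, 3, 14, 16, 4, 26, 33, 13, 30]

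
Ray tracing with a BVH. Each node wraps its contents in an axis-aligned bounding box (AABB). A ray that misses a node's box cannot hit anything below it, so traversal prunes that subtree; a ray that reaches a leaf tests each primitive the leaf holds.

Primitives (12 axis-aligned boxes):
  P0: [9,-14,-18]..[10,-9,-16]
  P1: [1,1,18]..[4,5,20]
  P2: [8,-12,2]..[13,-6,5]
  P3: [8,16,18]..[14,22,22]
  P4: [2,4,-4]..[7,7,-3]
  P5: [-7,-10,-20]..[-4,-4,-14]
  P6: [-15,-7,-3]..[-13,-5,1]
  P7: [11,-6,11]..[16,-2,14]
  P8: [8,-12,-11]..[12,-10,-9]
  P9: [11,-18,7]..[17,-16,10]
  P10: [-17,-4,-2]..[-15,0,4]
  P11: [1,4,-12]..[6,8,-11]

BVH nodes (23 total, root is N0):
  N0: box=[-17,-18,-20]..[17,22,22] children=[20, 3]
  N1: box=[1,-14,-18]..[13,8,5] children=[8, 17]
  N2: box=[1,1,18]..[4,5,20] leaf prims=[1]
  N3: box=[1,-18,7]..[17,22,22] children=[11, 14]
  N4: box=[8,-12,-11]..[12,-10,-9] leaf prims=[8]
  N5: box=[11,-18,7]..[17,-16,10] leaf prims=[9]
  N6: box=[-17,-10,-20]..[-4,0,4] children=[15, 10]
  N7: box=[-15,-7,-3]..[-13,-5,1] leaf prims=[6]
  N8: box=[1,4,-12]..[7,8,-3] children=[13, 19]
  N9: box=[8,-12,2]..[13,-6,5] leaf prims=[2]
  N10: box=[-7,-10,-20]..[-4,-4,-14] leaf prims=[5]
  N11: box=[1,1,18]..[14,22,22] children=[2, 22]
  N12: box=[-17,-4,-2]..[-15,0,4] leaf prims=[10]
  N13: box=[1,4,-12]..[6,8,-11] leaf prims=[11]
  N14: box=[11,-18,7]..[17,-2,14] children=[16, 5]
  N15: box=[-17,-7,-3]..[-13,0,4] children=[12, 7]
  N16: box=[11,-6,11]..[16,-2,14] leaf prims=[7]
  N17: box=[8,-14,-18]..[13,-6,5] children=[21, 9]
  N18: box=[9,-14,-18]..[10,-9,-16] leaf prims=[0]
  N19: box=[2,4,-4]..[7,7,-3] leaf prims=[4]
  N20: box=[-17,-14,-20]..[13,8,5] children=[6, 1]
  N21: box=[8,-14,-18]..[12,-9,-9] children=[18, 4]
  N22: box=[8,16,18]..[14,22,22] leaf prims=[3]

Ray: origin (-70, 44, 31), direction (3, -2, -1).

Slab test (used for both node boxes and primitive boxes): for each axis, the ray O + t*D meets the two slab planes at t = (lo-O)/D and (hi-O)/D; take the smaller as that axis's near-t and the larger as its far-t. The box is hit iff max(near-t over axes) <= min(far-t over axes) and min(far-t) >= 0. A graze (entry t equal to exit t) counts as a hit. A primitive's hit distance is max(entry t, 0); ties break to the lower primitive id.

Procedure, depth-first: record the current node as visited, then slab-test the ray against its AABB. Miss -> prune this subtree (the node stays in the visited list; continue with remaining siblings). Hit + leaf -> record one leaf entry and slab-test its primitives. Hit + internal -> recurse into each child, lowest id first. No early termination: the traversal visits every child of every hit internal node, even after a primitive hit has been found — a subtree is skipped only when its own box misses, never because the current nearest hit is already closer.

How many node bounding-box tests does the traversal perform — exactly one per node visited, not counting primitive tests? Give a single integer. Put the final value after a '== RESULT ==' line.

Trace the traversal:
N0 x:[53/3,29] y:[11,31] z:[9,51] -> hit [53/3,29], descend [3, 20]
  N3 x:[71/3,29] y:[11,31] z:[9,24] -> hit [71/3,24], descend [11, 14]
    N11 x:[71/3,28] y:[11,43/2] z:[9,13] -> miss, prune
    N14 x:[27,29] y:[23,31] z:[17,24] -> miss, prune
  N20 x:[53/3,83/3] y:[18,29] z:[26,51] -> hit [26,83/3], descend [1, 6]
    N1 x:[71/3,83/3] y:[18,29] z:[26,49] -> hit [26,83/3], descend [8, 17]
      N8 x:[71/3,77/3] y:[18,20] z:[34,43] -> miss, prune
      N17 x:[26,83/3] y:[25,29] z:[26,49] -> hit [26,83/3], descend [9, 21]
        N9 x:[26,83/3] y:[25,28] z:[26,29] -> hit [26,83/3] leaf, test {P2@t=26}
        N21 x:[26,82/3] y:[53/2,29] z:[40,49] -> miss, prune
    N6 x:[53/3,22] y:[22,27] z:[27,51] -> miss, prune

11 AABB tests over nodes [0, 3, 11, 14, 20, 1, 8, 17, 9, 21, 6]; 1 leaf entered; closest P2.

== RESULT ==
11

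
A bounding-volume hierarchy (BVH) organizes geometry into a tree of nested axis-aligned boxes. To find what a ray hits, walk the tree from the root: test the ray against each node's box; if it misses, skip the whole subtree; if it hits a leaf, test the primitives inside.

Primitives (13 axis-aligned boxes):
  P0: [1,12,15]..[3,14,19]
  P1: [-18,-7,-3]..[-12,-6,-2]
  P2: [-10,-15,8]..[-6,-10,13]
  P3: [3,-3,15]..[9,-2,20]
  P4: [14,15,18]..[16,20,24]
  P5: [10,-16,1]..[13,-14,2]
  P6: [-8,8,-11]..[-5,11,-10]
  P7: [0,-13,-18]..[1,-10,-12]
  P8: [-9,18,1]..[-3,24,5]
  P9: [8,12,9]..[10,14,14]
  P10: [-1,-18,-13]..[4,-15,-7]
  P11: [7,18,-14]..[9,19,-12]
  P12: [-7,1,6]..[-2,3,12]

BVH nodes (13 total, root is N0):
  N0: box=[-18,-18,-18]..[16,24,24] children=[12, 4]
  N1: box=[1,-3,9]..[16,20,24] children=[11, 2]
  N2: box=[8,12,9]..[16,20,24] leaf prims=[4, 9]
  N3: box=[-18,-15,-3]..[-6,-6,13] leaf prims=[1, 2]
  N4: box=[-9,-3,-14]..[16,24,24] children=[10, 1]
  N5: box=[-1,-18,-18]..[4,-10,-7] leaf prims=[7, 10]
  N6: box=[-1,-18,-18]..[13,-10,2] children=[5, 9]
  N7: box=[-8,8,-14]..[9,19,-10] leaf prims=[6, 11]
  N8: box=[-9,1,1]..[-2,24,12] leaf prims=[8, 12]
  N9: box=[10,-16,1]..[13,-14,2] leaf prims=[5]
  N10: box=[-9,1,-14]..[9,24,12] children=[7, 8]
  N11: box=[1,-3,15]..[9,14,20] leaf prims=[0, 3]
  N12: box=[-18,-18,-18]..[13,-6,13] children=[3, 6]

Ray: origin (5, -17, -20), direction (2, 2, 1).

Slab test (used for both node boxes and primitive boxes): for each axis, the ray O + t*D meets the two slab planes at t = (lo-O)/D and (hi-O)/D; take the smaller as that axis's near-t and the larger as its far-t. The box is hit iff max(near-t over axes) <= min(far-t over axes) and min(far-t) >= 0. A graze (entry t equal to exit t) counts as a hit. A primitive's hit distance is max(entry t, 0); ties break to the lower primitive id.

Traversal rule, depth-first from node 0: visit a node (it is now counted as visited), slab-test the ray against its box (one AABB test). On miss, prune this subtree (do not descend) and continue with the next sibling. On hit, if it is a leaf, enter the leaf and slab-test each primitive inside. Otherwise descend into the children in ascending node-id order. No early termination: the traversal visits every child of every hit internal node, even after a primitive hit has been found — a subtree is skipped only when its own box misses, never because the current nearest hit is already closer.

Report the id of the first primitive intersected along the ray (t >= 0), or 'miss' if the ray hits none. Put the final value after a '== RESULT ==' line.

Walk:
N0 x:[-23/2,11/2] y:[-1/2,41/2] z:[2,44] -> hit [2,11/2], descend [4, 12]
  N4 x:[-7,11/2] y:[7,41/2] z:[6,44] -> miss, prune
  N12 x:[-23/2,4] y:[-1/2,11/2] z:[2,33] -> hit [2,4], descend [3, 6]
    N3 x:[-23/2,-11/2] y:[1,11/2] z:[17,33] -> miss, prune
    N6 x:[-3,4] y:[-1/2,7/2] z:[2,22] -> hit [2,7/2], descend [5, 9]
      N5 x:[-3,-1/2] y:[-1/2,7/2] z:[2,13] -> miss, prune
      N9 x:[5/2,4] y:[1/2,3/2] z:[21,22] -> miss, prune

Visited [0, 4, 12, 3, 6, 5, 9]. Tests: 7 box, 0 leaf. Nearest: miss.

== RESULT ==
miss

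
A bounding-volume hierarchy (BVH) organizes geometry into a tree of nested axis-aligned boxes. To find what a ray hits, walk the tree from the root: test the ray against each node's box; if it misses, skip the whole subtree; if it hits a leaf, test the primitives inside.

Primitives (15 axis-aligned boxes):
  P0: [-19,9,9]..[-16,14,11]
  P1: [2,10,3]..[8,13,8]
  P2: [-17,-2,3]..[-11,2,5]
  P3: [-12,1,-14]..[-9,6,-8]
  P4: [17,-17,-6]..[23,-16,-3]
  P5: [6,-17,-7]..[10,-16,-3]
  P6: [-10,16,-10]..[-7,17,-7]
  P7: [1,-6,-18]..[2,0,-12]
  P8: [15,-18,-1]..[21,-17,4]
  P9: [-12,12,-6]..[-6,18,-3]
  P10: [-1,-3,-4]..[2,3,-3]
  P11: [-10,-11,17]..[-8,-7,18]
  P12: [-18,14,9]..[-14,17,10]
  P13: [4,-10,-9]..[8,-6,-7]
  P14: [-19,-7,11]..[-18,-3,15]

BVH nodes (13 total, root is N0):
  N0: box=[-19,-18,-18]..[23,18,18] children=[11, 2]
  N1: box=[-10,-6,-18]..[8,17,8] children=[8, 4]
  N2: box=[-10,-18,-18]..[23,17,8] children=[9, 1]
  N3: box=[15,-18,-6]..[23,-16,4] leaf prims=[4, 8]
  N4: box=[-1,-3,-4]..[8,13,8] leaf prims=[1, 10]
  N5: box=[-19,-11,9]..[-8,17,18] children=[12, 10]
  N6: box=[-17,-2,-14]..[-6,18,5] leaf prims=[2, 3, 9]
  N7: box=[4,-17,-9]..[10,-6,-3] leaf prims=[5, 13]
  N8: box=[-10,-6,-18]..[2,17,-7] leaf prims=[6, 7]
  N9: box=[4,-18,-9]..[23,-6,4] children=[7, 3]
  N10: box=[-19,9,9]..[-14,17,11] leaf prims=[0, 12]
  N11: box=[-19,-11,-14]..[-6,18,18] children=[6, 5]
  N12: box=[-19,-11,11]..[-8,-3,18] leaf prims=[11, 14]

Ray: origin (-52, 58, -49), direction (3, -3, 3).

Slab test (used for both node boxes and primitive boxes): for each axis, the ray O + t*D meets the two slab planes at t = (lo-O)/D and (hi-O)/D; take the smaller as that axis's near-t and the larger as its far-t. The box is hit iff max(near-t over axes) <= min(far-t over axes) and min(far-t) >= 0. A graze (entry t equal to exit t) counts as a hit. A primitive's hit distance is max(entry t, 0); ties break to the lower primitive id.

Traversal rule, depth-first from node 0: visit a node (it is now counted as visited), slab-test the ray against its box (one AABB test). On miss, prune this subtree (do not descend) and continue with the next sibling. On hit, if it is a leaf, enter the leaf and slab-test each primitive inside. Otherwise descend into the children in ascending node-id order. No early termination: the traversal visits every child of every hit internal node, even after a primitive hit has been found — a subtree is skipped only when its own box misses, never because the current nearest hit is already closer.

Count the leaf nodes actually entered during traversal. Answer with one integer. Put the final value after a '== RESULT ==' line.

Walk:
N0 x:[11,25] y:[40/3,76/3] z:[31/3,67/3] -> hit [40/3,67/3], descend [2, 11]
  N2 x:[14,25] y:[41/3,76/3] z:[31/3,19] -> hit [14,19], descend [1, 9]
    N1 x:[14,20] y:[41/3,64/3] z:[31/3,19] -> hit [14,19], descend [4, 8]
      N4 x:[17,20] y:[15,61/3] z:[15,19] -> hit [17,19] leaf, test {P1(miss), P10(miss)}
      N8 x:[14,18] y:[41/3,64/3] z:[31/3,14] -> hit [14,14] leaf, test {P6@t=14, P7(miss)}
    N9 x:[56/3,25] y:[64/3,76/3] z:[40/3,53/3] -> miss, prune
  N11 x:[11,46/3] y:[40/3,23] z:[35/3,67/3] -> hit [40/3,46/3], descend [5, 6]
    N5 x:[11,44/3] y:[41/3,23] z:[58/3,67/3] -> miss, prune
    N6 x:[35/3,46/3] y:[40/3,20] z:[35/3,18] -> hit [40/3,46/3] leaf, test {P2(miss), P3(miss), P9@t=43/3}

Visited [0, 2, 1, 4, 8, 9, 11, 5, 6]. Tests: 9 box, 3 leaf. Nearest: P6.

== RESULT ==
3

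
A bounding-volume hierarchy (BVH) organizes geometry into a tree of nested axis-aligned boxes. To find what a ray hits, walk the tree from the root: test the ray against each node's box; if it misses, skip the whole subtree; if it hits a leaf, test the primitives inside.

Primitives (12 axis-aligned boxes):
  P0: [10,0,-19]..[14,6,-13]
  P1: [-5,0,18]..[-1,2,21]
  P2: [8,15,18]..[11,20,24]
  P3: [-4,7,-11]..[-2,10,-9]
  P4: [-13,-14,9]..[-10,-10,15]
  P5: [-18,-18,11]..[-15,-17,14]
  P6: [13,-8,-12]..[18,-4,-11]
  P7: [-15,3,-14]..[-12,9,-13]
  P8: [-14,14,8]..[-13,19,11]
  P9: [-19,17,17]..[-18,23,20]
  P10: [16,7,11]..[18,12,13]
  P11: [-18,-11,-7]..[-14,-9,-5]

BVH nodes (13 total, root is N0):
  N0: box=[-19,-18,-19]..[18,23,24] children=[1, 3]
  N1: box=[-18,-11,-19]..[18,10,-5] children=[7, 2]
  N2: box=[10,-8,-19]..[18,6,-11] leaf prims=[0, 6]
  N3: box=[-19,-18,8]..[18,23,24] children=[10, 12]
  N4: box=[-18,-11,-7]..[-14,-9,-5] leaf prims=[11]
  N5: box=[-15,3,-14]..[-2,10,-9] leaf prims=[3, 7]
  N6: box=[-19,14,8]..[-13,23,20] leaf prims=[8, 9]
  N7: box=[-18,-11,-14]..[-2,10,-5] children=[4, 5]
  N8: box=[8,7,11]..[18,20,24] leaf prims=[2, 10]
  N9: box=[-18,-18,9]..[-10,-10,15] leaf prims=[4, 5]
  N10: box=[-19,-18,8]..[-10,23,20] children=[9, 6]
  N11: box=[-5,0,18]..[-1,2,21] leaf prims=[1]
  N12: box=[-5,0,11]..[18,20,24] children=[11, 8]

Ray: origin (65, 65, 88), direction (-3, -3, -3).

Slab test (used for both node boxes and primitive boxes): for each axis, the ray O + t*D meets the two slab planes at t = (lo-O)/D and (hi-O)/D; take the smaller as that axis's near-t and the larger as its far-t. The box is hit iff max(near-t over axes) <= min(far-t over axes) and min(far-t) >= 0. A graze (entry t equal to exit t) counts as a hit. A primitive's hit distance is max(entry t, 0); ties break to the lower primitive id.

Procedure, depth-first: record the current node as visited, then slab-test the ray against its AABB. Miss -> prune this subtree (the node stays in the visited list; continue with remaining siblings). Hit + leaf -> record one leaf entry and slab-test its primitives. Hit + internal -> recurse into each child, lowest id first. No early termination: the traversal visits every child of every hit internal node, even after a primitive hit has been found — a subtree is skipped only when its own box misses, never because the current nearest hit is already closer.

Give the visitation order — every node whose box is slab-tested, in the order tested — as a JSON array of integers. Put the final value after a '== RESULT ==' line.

Walk:
N0 x:[47/3,28] y:[14,83/3] z:[64/3,107/3] -> hit [64/3,83/3], descend [1, 3]
  N1 x:[47/3,83/3] y:[55/3,76/3] z:[31,107/3] -> miss, prune
  N3 x:[47/3,28] y:[14,83/3] z:[64/3,80/3] -> hit [64/3,80/3], descend [10, 12]
    N10 x:[25,28] y:[14,83/3] z:[68/3,80/3] -> hit [25,80/3], descend [6, 9]
      N6 x:[26,28] y:[14,17] z:[68/3,80/3] -> miss, prune
      N9 x:[25,83/3] y:[25,83/3] z:[73/3,79/3] -> hit [25,79/3] leaf, test {P4@t=25, P5(miss)}
    N12 x:[47/3,70/3] y:[15,65/3] z:[64/3,77/3] -> hit [64/3,65/3], descend [8, 11]
      N8 x:[47/3,19] y:[15,58/3] z:[64/3,77/3] -> miss, prune
      N11 x:[22,70/3] y:[21,65/3] z:[67/3,70/3] -> miss, prune

Summary -> nodes [0, 1, 3, 10, 6, 9, 12, 8, 11]; box-tests=9; leaf-entries=1; first=P4

== RESULT ==
[0, 1, 3, 10, 6, 9, 12, 8, 11]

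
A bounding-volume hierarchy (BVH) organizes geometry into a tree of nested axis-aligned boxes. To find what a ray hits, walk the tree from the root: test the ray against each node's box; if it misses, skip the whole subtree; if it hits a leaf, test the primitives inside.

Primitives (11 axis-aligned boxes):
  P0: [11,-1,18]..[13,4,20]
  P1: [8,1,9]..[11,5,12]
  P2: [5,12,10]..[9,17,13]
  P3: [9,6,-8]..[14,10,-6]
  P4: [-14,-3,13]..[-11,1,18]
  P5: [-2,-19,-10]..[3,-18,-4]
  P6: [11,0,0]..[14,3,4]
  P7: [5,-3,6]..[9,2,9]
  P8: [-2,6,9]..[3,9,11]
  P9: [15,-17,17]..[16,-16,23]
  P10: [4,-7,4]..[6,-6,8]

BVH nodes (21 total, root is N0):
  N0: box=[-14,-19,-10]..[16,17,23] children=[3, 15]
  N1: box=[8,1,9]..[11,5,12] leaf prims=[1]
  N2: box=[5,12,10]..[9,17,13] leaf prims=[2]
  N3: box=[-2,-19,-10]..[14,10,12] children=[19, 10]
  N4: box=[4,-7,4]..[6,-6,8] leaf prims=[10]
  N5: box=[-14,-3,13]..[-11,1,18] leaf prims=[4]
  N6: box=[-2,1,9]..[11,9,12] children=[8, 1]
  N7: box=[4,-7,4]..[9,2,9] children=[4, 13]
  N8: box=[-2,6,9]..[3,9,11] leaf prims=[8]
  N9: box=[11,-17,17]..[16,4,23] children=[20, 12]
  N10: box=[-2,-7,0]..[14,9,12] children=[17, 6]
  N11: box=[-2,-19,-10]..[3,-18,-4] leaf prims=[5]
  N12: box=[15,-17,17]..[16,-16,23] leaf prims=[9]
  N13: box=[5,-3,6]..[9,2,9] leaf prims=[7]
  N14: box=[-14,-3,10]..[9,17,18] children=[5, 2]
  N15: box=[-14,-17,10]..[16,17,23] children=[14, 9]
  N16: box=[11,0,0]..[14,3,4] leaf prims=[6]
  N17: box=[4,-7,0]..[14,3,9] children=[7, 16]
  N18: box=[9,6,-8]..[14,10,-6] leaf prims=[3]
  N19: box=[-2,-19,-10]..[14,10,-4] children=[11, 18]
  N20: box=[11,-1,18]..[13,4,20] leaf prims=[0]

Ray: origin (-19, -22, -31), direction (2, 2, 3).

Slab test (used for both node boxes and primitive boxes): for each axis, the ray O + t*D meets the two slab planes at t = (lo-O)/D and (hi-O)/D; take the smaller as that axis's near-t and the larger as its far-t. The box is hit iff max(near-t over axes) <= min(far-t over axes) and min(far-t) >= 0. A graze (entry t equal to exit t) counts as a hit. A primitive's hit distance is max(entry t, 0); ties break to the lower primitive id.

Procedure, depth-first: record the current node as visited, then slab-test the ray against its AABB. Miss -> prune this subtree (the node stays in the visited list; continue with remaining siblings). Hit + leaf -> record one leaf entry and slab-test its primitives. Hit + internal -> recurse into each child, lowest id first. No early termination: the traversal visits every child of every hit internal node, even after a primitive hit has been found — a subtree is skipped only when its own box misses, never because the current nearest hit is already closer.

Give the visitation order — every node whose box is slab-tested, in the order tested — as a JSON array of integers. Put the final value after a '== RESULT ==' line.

Trace the traversal:
N0 x:[5/2,35/2] y:[3/2,39/2] z:[7,18] -> hit [7,35/2], descend [3, 15]
  N3 x:[17/2,33/2] y:[3/2,16] z:[7,43/3] -> hit [17/2,43/3], descend [10, 19]
    N10 x:[17/2,33/2] y:[15/2,31/2] z:[31/3,43/3] -> hit [31/3,43/3], descend [6, 17]
      N6 x:[17/2,15] y:[23/2,31/2] z:[40/3,43/3] -> hit [40/3,43/3], descend [1, 8]
        N1 x:[27/2,15] y:[23/2,27/2] z:[40/3,43/3] -> hit [27/2,27/2] leaf, test {P1@t=27/2}
        N8 x:[17/2,11] y:[14,31/2] z:[40/3,14] -> miss, prune
      N17 x:[23/2,33/2] y:[15/2,25/2] z:[31/3,40/3] -> hit [23/2,25/2], descend [7, 16]
        N7 x:[23/2,14] y:[15/2,12] z:[35/3,40/3] -> hit [35/3,12], descend [4, 13]
          N4 x:[23/2,25/2] y:[15/2,8] z:[35/3,13] -> miss, prune
          N13 x:[12,14] y:[19/2,12] z:[37/3,40/3] -> miss, prune
        N16 x:[15,33/2] y:[11,25/2] z:[31/3,35/3] -> miss, prune
    N19 x:[17/2,33/2] y:[3/2,16] z:[7,9] -> hit [17/2,9], descend [11, 18]
      N11 x:[17/2,11] y:[3/2,2] z:[7,9] -> miss, prune
      N18 x:[14,33/2] y:[14,16] z:[23/3,25/3] -> miss, prune
  N15 x:[5/2,35/2] y:[5/2,39/2] z:[41/3,18] -> hit [41/3,35/2], descend [9, 14]
    N9 x:[15,35/2] y:[5/2,13] z:[16,18] -> miss, prune
    N14 x:[5/2,14] y:[19/2,39/2] z:[41/3,49/3] -> hit [41/3,14], descend [2, 5]
      N2 x:[12,14] y:[17,39/2] z:[41/3,44/3] -> miss, prune
      N5 x:[5/2,4] y:[19/2,23/2] z:[44/3,49/3] -> miss, prune

Visited [0, 3, 10, 6, 1, 8, 17, 7, 4, 13, 16, 19, 11, 18, 15, 9, 14, 2, 5]. Tests: 19 box, 1 leaf. Nearest: P1.

== RESULT ==
[0, 3, 10, 6, 1, 8, 17, 7, 4, 13, 16, 19, 11, 18, 15, 9, 14, 2, 5]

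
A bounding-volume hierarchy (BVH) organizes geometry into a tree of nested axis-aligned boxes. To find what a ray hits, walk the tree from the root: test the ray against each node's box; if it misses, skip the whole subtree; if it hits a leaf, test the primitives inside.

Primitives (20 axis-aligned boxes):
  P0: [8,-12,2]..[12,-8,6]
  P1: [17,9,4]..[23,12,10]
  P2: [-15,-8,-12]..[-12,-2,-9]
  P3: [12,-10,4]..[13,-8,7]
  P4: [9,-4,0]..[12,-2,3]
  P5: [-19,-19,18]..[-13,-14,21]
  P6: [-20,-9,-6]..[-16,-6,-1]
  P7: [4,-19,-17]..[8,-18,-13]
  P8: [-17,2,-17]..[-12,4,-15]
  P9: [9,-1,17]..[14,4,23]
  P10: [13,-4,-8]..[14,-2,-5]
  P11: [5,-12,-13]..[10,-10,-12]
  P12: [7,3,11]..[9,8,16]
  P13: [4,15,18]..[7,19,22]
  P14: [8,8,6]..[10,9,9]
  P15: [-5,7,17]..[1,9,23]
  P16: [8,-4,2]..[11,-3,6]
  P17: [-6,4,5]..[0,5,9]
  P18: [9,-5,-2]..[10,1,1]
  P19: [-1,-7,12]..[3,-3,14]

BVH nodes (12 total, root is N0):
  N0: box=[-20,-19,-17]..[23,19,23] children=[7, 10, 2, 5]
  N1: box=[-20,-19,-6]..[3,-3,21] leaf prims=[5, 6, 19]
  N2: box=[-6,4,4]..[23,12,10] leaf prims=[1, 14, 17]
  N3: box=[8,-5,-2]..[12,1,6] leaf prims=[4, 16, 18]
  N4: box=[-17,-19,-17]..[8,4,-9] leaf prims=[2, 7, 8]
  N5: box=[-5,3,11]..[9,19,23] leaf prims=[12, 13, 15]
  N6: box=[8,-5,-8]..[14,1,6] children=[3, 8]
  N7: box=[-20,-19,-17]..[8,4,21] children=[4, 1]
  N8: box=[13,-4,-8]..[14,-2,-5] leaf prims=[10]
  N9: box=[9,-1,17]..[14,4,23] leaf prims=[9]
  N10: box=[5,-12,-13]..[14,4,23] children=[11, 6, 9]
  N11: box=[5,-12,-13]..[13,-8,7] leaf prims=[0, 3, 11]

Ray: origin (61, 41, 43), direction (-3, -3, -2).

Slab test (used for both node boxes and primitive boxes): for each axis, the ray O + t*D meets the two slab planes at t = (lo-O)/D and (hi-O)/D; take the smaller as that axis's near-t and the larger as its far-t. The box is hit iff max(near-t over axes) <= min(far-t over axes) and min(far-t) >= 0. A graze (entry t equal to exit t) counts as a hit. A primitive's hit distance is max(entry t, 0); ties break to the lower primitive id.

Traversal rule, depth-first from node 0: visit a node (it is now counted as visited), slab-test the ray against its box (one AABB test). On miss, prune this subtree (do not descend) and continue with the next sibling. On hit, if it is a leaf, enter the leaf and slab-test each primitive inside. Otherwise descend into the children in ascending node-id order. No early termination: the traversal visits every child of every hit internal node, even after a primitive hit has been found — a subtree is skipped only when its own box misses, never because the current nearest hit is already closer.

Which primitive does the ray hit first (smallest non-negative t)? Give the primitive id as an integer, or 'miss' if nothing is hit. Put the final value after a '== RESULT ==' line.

Trace the traversal:
N0 x:[38/3,27] y:[22/3,20] z:[10,30] -> hit [38/3,20], descend [2, 5, 7, 10]
  N2 x:[38/3,67/3] y:[29/3,37/3] z:[33/2,39/2] -> miss, prune
  N5 x:[52/3,22] y:[22/3,38/3] z:[10,16] -> miss, prune
  N7 x:[53/3,27] y:[37/3,20] z:[11,30] -> hit [53/3,20], descend [1, 4]
    N1 x:[58/3,27] y:[44/3,20] z:[11,49/2] -> hit [58/3,20] leaf, test {P5(miss), P6(miss), P19(miss)}
    N4 x:[53/3,26] y:[37/3,20] z:[26,30] -> miss, prune
  N10 x:[47/3,56/3] y:[37/3,53/3] z:[10,28] -> hit [47/3,53/3], descend [6, 9, 11]
    N6 x:[47/3,53/3] y:[40/3,46/3] z:[37/2,51/2] -> miss, prune
    N9 x:[47/3,52/3] y:[37/3,14] z:[10,13] -> miss, prune
    N11 x:[16,56/3] y:[49/3,53/3] z:[18,28] -> miss, prune

order=[0, 2, 5, 7, 1, 4, 10, 6, 9, 11]  |boxes|=10  |leaves|=1  hit=miss

== RESULT ==
miss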